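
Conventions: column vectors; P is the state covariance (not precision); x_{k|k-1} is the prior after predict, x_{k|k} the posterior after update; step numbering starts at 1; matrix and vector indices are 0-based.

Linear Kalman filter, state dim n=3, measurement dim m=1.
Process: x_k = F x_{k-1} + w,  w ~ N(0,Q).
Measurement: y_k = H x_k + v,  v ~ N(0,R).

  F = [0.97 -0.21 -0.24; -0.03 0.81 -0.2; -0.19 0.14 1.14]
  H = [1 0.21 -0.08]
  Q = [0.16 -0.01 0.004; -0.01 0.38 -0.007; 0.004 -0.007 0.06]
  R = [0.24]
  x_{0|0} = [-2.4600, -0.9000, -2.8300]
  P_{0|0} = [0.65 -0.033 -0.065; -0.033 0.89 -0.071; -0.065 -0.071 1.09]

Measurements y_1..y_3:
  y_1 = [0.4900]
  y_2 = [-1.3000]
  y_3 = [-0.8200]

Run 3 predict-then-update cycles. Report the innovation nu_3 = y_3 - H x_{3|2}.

innov = [-0.8272]

step 1: x^-=[-1.5180, -0.0892, -2.8848]  P^-=[0.9102 -0.1312 -0.5014; -0.1312 1.0319 -0.2095; -0.5014 -0.2095 1.5247]  S=[1.2376]  K=[0.7456; 0.0827; -0.5393]  nu=[1.7959]  x^+=[-0.1790, 0.0593, -3.8533]  P^+=[0.2222 -0.2074 -0.0038; -0.2074 1.0235 -0.1543; -0.0038 -0.1543 1.1648]
step 2: x^-=[0.7387, 0.8240, -4.3505]  P^-=[0.5520 -0.2747 -0.3845; -0.2747 1.1583 -0.2606; -0.3845 -0.2606 1.5653]  S=[0.8080]  K=[0.6499; -0.0131; -0.6985]  nu=[-2.5598]  x^+=[-0.9248, 0.8576, -2.5624]  P^+=[0.2108 -0.2678 -0.0177; -0.2678 1.1582 -0.2680; -0.0177 -0.2680 1.1710]
step 3: x^-=[-0.4622, 1.2349, -2.6253]  P^-=[0.5672 -0.3249 -0.3835; -0.3249 1.2866 -0.3392; -0.3835 -0.3392 1.5485]  S=[0.8101]  K=[0.6538; -0.0340; -0.7142]  nu=[-0.8272]  x^+=[-1.0029, 1.2631, -2.0345]  P^+=[0.2209 -0.3069 -0.0052; -0.3069 1.2856 -0.3589; -0.0052 -0.3589 1.1353]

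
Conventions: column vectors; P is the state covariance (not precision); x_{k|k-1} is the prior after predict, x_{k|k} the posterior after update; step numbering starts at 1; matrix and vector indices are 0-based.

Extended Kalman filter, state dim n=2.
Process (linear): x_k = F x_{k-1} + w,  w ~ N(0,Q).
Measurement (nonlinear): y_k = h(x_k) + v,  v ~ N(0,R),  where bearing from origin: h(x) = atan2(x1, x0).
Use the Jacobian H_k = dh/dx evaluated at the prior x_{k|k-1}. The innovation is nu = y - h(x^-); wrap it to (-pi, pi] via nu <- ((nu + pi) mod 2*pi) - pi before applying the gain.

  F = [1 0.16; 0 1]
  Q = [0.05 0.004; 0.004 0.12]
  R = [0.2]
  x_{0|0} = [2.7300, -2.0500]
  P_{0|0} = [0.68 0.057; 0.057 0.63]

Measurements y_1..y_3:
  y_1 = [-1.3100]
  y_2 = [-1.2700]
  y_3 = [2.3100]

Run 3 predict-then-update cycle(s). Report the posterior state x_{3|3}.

step 1: x^-=[2.4020, -2.0500]  P^-=[0.7644 0.1618; 0.1618 0.7500]  H_jac=[0.2056 0.2409]  S=[0.2918]  K=[0.6720; 0.7330]  nu=[-0.6035]  x^+=[1.9965, -2.4924]  P^+=[0.6326 0.0181; 0.0181 0.5932]
step 2: x^-=[1.5977, -2.4924]  P^-=[0.7036 0.1170; 0.1170 0.7132]  H_jac=[0.2844 0.1823]  S=[0.2927]  K=[0.7563; 0.5578]  nu=[-0.2693]  x^+=[1.3940, -2.6425]  P^+=[0.5361 -0.0065; -0.0065 0.6221]
step 3: x^-=[0.9712, -2.6425]  P^-=[0.5999 0.0970; 0.0970 0.7421]  H_jac=[0.3334 0.1225]  S=[0.2858]  K=[0.7416; 0.4314]  nu=[-2.7546]  x^+=[-1.0715, -3.8310]  P^+=[0.4428 0.0056; 0.0056 0.6889]

x_post = [-1.0715, -3.8310]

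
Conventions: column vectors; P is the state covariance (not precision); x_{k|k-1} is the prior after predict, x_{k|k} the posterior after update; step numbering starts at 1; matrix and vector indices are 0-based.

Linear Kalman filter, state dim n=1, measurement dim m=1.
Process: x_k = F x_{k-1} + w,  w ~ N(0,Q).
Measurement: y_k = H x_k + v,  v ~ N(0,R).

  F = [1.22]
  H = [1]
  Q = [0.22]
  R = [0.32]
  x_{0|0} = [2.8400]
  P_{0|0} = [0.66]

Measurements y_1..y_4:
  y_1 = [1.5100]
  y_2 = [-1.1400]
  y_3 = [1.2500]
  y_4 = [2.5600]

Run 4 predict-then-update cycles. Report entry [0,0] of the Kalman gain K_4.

K[0,0] = 0.6177

step 1: x^-=[3.4648]  P^-=[1.2023]  S=[1.5223]  K=[0.7898]  nu=[-1.9548]  x^+=[1.9209]  P^+=[0.2527]
step 2: x^-=[2.3435]  P^-=[0.5962]  S=[0.9162]  K=[0.6507]  nu=[-3.4835]  x^+=[0.0767]  P^+=[0.2082]
step 3: x^-=[0.0936]  P^-=[0.5299]  S=[0.8499]  K=[0.6235]  nu=[1.1564]  x^+=[0.8146]  P^+=[0.1995]
step 4: x^-=[0.9938]  P^-=[0.5170]  S=[0.8370]  K=[0.6177]  nu=[1.5662]  x^+=[1.9612]  P^+=[0.1977]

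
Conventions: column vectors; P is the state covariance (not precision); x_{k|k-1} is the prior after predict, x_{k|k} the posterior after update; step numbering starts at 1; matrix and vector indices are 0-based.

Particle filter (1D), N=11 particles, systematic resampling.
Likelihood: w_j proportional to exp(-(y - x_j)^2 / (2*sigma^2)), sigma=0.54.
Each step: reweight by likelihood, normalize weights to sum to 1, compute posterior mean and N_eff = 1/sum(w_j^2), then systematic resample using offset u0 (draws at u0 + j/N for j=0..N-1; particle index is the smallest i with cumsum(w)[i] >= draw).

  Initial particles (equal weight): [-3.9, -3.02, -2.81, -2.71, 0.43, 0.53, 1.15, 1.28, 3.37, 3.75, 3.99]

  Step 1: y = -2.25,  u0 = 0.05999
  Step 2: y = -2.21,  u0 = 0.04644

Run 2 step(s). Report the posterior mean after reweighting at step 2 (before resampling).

post_mean = -2.7788

step 1: w=[0.0057, 0.2191, 0.3538, 0.4214, 0.0000, 0.0000, 0.0000, 0.0000, 0.0000, 0.0000, 0.0000]  mean=-2.8201  Neff=2.8508  idx=[1, 1, 2, 2, 2, 2, 3, 3, 3, 3, 3]
step 2: w=[0.0535, 0.0535, 0.0890, 0.0890, 0.0890, 0.0890, 0.1074, 0.1074, 0.1074, 0.1074, 0.1074]  mean=-2.7788  Neff=10.5174  idx=[0, 2, 3, 4, 5, 6, 7, 8, 8, 9, 10]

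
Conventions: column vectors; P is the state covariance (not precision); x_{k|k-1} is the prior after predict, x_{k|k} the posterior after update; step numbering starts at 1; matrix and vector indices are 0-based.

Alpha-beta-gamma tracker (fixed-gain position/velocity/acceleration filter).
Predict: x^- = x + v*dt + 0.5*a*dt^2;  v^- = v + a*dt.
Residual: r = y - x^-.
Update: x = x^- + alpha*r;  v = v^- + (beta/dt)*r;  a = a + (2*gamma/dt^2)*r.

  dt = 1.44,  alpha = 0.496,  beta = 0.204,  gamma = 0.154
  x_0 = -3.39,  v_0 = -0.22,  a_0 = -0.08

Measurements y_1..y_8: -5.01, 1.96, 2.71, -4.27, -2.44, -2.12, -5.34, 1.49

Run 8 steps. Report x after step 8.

x_post = -4.5832

step 1: x_pred=-3.7897  r=-1.2203  x^+=-4.3950  v^+=-0.5081  a^+=-0.2612
step 2: x_pred=-5.3975  r=7.3575  x^+=-1.7482  v^+=0.1580  a^+=0.8316
step 3: x_pred=-0.6584  r=3.3684  x^+=1.0123  v^+=1.8327  a^+=1.3319
step 4: x_pred=5.0324  r=-9.3024  x^+=0.4184  v^+=2.4328  a^+=-0.0498
step 5: x_pred=3.8700  r=-6.3100  x^+=0.7402  v^+=1.4672  a^+=-0.9871
step 6: x_pred=1.8296  r=-3.9496  x^+=-0.1294  v^+=-0.5137  a^+=-1.5737
step 7: x_pred=-2.5008  r=-2.8392  x^+=-3.9090  v^+=-3.1821  a^+=-1.9954
step 8: x_pred=-10.5601  r=12.0501  x^+=-4.5832  v^+=-4.3484  a^+=-0.2056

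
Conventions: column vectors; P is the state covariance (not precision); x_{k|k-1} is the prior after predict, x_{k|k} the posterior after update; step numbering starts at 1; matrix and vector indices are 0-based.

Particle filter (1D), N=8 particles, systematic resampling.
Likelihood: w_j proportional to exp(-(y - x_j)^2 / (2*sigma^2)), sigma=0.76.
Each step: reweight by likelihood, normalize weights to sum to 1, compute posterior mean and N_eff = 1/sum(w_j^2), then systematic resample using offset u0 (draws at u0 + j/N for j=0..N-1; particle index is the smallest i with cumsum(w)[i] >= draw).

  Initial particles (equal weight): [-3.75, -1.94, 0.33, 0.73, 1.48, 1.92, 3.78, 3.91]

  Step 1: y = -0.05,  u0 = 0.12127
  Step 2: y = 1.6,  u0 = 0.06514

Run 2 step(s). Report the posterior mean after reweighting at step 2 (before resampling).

post_mean = 0.9301

step 1: w=[0.0000, 0.0269, 0.5237, 0.3505, 0.0782, 0.0206, 0.0000, 0.0000]  mean=0.5318  Neff=2.4729  idx=[2, 2, 2, 2, 3, 3, 3, 5]
step 2: w=[0.0715, 0.0715, 0.0715, 0.0715, 0.1500, 0.1500, 0.1500, 0.2642]  mean=0.9301  Neff=6.3404  idx=[0, 2, 4, 5, 5, 6, 7, 7]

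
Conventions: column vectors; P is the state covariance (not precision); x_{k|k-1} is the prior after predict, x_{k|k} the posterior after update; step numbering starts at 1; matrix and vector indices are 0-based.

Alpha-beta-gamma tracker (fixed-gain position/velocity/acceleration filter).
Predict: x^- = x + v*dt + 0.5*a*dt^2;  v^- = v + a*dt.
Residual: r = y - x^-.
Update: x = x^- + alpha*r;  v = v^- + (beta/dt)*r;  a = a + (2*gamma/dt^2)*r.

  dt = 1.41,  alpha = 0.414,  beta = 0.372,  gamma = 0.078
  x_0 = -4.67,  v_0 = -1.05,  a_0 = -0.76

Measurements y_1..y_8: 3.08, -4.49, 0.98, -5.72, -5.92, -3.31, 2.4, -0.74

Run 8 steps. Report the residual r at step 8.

step 1: x_pred=-6.9060  r=9.9860  x^+=-2.7718  v^+=0.5130  a^+=0.0236
step 2: x_pred=-2.0250  r=-2.4650  x^+=-3.0455  v^+=-0.1041  a^+=-0.1699
step 3: x_pred=-3.3612  r=4.3412  x^+=-1.5639  v^+=0.8017  a^+=0.1708
step 4: x_pred=-0.2637  r=-5.4563  x^+=-2.5226  v^+=-0.3970  a^+=-0.2574
step 5: x_pred=-3.3382  r=-2.5818  x^+=-4.4071  v^+=-1.4410  a^+=-0.4599
step 6: x_pred=-6.8961  r=3.5861  x^+=-5.4115  v^+=-1.1434  a^+=-0.1785
step 7: x_pred=-7.2012  r=9.6012  x^+=-3.2263  v^+=1.1379  a^+=0.5748
step 8: x_pred=-1.0504  r=0.3104  x^+=-0.9219  v^+=2.0303  a^+=0.5992

resid = 0.3104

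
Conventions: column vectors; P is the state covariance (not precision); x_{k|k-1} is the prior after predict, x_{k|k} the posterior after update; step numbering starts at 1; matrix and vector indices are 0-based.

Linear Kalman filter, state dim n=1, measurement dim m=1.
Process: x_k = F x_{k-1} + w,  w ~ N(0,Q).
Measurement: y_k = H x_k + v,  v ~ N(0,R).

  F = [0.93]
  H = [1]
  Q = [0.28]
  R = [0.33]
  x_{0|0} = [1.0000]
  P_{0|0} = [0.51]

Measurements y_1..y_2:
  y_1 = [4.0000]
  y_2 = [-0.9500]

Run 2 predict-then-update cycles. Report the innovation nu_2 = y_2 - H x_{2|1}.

innov = [-3.7736]

step 1: x^-=[0.9300]  P^-=[0.7211]  S=[1.0511]  K=[0.6860]  nu=[3.0700]  x^+=[3.0362]  P^+=[0.2264]
step 2: x^-=[2.8236]  P^-=[0.4758]  S=[0.8058]  K=[0.5905]  nu=[-3.7736]  x^+=[0.5954]  P^+=[0.1949]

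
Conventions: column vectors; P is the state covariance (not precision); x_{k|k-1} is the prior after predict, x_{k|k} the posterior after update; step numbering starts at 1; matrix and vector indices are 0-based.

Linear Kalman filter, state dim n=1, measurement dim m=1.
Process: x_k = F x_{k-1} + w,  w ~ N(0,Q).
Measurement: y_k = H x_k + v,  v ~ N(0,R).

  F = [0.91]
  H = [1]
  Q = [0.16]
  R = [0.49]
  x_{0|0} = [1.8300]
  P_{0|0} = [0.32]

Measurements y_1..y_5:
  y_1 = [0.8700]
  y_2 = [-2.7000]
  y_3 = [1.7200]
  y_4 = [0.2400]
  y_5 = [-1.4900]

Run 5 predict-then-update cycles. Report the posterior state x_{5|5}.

x_post = [-0.4005]

step 1: x^-=[1.6653]  P^-=[0.4250]  S=[0.9150]  K=[0.4645]  nu=[-0.7953]  x^+=[1.2959]  P^+=[0.2276]
step 2: x^-=[1.1793]  P^-=[0.3485]  S=[0.8385]  K=[0.4156]  nu=[-3.8793]  x^+=[-0.4330]  P^+=[0.2036]
step 3: x^-=[-0.3940]  P^-=[0.3286]  S=[0.8186]  K=[0.4014]  nu=[2.1140]  x^+=[0.4547]  P^+=[0.1967]
step 4: x^-=[0.4137]  P^-=[0.3229]  S=[0.8129]  K=[0.3972]  nu=[-0.1737]  x^+=[0.3447]  P^+=[0.1946]
step 5: x^-=[0.3137]  P^-=[0.3212]  S=[0.8112]  K=[0.3959]  nu=[-1.8037]  x^+=[-0.4005]  P^+=[0.1940]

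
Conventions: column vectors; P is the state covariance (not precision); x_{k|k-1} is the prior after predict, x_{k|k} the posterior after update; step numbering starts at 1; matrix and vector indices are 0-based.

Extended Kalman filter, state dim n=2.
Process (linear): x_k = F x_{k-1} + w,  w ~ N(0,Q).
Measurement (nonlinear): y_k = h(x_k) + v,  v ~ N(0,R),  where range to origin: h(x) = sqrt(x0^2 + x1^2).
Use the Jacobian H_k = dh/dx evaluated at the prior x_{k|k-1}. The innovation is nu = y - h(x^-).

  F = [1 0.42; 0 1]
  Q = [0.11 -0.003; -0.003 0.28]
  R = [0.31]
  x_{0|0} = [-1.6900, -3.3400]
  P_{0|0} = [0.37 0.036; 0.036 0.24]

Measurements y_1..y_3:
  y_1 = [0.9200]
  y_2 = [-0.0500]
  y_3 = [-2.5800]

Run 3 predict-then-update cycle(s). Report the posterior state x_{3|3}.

step 1: x^-=[-3.0928, -3.3400]  P^-=[0.5526 0.1338; 0.1338 0.5200]  H_jac=[-0.6794 -0.7337]  S=[0.9784]  K=[-0.4840; -0.4829]  nu=[-3.6320]  x^+=[-1.3347, -1.5862]  P^+=[0.3233 -0.0949; -0.0949 0.2919]
step 2: x^-=[-2.0009, -1.5862]  P^-=[0.4051 0.0247; 0.0247 0.5719]  H_jac=[-0.7836 -0.6212]  S=[0.8035]  K=[-0.4142; -0.4662]  nu=[-2.6034]  x^+=[-0.9227, -0.3725]  P^+=[0.2673 -0.1305; -0.1305 0.3972]
step 3: x^-=[-1.0791, -0.3725]  P^-=[0.3378 0.0334; 0.0334 0.6772]  H_jac=[-0.9453 -0.3263]  S=[0.7045]  K=[-0.4687; -0.3584]  nu=[-3.7216]  x^+=[0.6650, 0.9615]  P^+=[0.1830 -0.0850; -0.0850 0.5867]

x_post = [0.6650, 0.9615]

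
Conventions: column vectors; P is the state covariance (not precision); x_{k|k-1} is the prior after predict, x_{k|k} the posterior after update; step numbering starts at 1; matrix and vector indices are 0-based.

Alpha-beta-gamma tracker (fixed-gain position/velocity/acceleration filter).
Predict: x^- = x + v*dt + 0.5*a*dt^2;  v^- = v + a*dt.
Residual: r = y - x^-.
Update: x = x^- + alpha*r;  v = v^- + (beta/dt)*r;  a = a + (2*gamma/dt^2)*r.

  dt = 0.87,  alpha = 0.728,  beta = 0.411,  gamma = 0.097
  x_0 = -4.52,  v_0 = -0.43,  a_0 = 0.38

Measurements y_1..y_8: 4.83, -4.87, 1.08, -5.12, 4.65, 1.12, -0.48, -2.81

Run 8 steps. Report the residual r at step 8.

step 1: x_pred=-4.7503  r=9.5803  x^+=2.2242  v^+=4.4265  a^+=2.8355
step 2: x_pred=7.1483  r=-12.0183  x^+=-1.6010  v^+=1.2158  a^+=-0.2449
step 3: x_pred=-0.6360  r=1.7160  x^+=0.6132  v^+=1.8134  a^+=0.1949
step 4: x_pred=2.2647  r=-7.3847  x^+=-3.1114  v^+=-1.5056  a^+=-1.6978
step 5: x_pred=-5.0638  r=9.7138  x^+=2.0078  v^+=1.6062  a^+=0.7919
step 6: x_pred=3.7049  r=-2.5849  x^+=1.8231  v^+=1.0740  a^+=0.1294
step 7: x_pred=2.8065  r=-3.2865  x^+=0.4139  v^+=-0.3660  a^+=-0.7130
step 8: x_pred=-0.1743  r=-2.6357  x^+=-2.0931  v^+=-2.2314  a^+=-1.3885

resid = -2.6357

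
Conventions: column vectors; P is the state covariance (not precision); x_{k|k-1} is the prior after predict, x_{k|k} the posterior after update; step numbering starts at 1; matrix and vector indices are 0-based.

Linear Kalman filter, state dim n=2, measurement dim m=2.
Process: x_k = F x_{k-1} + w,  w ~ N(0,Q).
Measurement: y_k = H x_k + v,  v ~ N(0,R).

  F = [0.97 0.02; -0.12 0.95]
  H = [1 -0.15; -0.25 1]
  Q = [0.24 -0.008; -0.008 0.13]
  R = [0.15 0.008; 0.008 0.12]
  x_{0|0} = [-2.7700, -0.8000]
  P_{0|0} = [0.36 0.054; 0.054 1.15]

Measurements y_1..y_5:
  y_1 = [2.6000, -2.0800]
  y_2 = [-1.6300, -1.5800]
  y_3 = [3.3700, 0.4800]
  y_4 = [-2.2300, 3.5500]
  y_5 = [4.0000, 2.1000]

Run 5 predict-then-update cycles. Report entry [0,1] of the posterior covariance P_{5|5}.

P_post[0,1] = 0.0285

step 1: x^-=[-2.7029, -0.4276]  P^-=[0.5813 0.0216; 0.0216 1.1607]  S=[0.7509 -0.2890; -0.2890 1.3063]  K=[0.8016 0.0826; 0.1501 0.9177]  nu=[5.2388, -2.3281]  x^+=[1.3040, -1.7777]  P^+=[0.1282 0.0484; 0.0484 0.1234]
step 2: x^-=[1.2293, -1.8453]  P^-=[0.3625 0.0239; 0.0239 0.2322]  S=[0.5106 -0.0927; -0.0927 0.3629]  K=[0.7022 -0.0046; 0.0962 0.6479]  nu=[-3.1361, 0.5726]  x^+=[-0.9754, -1.7759]  P^+=[0.1102 0.0326; 0.0326 0.0867]
step 3: x^-=[-0.9816, -1.5700]  P^-=[0.3450 0.0108; 0.0108 0.2024]  S=[0.4963 -0.0974; -0.0974 0.3385]  K=[0.6869 -0.0252; 0.0809 0.6131]  nu=[4.1161, 1.8046]  x^+=[1.8001, -0.1306]  P^+=[0.1072 0.0293; 0.0293 0.0815]
step 4: x^-=[1.7435, -0.3401]  P^-=[0.3421 0.0080; 0.0080 0.1985]  S=[0.4941 -0.0990; -0.0990 0.3358]  K=[0.6840 -0.0292; 0.0777 0.6079]  nu=[-4.0245, 4.3260]  x^+=[-1.1356, 1.9769]  P^+=[0.1067 0.0286; 0.0286 0.0807]
step 5: x^-=[-1.0620, 2.0143]  P^-=[0.3415 0.0074; 0.0074 0.1979]  S=[0.4937 -0.0993; -0.0993 0.3355]  K=[0.6834 -0.0300; 0.0771 0.6071]  nu=[5.3642, -0.1798]  x^+=[2.6092, 2.3187]  P^+=[0.1065 0.0285; 0.0285 0.0806]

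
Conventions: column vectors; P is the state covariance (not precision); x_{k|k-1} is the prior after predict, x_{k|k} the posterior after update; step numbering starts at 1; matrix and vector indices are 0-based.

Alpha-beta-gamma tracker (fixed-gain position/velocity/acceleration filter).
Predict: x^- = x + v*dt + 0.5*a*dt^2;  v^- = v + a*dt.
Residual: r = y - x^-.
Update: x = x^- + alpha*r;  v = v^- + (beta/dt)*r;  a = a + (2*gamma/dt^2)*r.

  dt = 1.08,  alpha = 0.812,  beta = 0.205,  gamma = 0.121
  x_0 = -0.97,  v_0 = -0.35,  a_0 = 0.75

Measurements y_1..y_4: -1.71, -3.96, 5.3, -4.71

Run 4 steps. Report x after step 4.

x_post = -2.5574

step 1: x_pred=-0.9106  r=-0.7994  x^+=-1.5597  v^+=0.3083  a^+=0.5841
step 2: x_pred=-0.8861  r=-3.0739  x^+=-3.3821  v^+=0.3557  a^+=-0.0536
step 3: x_pred=-3.0293  r=8.3293  x^+=3.7341  v^+=1.8788  a^+=1.6745
step 4: x_pred=6.7398  r=-11.4498  x^+=-2.5574  v^+=1.5139  a^+=-0.7010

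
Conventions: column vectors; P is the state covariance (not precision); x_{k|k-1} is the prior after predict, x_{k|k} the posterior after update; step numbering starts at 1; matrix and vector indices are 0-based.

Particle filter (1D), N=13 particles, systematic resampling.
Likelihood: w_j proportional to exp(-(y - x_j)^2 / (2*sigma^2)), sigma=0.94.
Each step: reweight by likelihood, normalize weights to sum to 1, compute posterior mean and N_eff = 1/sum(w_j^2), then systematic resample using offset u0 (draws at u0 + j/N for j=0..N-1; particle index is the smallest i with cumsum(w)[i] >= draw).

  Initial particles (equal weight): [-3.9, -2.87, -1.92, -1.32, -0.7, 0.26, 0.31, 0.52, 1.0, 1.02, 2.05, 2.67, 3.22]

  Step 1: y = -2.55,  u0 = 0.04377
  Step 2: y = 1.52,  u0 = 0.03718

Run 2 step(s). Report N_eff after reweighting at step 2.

step 1: w=[0.1323, 0.3501, 0.2963, 0.1576, 0.0535, 0.0043, 0.0036, 0.0018, 0.0003, 0.0003, 0.0000, 0.0000, 0.0000]  mean=-2.3312  Neff=3.9124  idx=[0, 0, 1, 1, 1, 1, 2, 2, 2, 2, 3, 3, 4]
step 2: w=[0.0000, 0.0000, 0.0002, 0.0002, 0.0002, 0.0002, 0.0141, 0.0141, 0.0141, 0.0141, 0.1193, 0.1193, 0.7040]  mean=-0.9188  Neff=1.9052  idx=[8, 10, 11, 11, 12, 12, 12, 12, 12, 12, 12, 12, 12]

N_eff = 1.9052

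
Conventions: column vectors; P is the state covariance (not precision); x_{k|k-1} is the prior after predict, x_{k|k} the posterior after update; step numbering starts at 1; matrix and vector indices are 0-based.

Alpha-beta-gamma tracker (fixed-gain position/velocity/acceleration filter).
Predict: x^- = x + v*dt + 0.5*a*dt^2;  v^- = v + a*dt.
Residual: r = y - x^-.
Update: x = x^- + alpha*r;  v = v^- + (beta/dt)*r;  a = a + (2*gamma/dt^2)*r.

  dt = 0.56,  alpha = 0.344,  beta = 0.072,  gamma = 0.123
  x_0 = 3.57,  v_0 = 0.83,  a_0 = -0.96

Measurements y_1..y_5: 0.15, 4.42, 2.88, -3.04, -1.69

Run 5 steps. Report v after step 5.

step 1: x_pred=3.8843  r=-3.7343  x^+=2.5997  v^+=-0.1877  a^+=-3.8893
step 2: x_pred=1.8847  r=2.5353  x^+=2.7569  v^+=-2.0398  a^+=-1.9005
step 3: x_pred=1.3166  r=1.5634  x^+=1.8544  v^+=-2.9031  a^+=-0.6741
step 4: x_pred=0.1230  r=-3.1630  x^+=-0.9651  v^+=-3.6872  a^+=-3.1553
step 5: x_pred=-3.5247  r=1.8347  x^+=-2.8936  v^+=-5.2183  a^+=-1.7161

v_post = -5.2183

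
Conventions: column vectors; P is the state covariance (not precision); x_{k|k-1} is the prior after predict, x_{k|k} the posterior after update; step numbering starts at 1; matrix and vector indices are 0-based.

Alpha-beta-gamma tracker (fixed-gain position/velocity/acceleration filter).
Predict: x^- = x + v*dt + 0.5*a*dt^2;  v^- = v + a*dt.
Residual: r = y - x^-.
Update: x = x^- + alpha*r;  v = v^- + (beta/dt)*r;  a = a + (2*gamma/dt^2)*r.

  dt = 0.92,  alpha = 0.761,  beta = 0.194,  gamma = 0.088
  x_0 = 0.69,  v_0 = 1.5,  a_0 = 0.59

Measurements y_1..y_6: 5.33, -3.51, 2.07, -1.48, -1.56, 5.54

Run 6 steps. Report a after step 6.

step 1: x_pred=2.3197  r=3.0103  x^+=4.6105  v^+=2.6776  a^+=1.2160
step 2: x_pred=7.5885  r=-11.0985  x^+=-0.8575  v^+=1.4559  a^+=-1.0919
step 3: x_pred=0.0199  r=2.0501  x^+=1.5800  v^+=0.8837  a^+=-0.6656
step 4: x_pred=2.1114  r=-3.5914  x^+=-0.6217  v^+=-0.4859  a^+=-1.4124
step 5: x_pred=-1.6664  r=0.1064  x^+=-1.5854  v^+=-1.7628  a^+=-1.3902
step 6: x_pred=-3.7956  r=9.3356  x^+=3.3088  v^+=-1.0733  a^+=0.5510

a_post = 0.5510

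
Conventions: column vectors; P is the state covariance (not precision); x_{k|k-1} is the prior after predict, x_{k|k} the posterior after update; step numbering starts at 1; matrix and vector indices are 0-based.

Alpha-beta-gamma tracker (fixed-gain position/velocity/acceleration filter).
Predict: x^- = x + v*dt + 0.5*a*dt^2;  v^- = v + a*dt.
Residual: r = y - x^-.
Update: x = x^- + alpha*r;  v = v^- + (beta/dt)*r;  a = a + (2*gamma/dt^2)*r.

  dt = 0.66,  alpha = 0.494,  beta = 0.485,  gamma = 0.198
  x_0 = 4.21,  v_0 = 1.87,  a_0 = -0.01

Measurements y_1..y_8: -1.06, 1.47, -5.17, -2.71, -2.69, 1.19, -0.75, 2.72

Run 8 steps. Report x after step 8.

step 1: x_pred=5.4420  r=-6.5020  x^+=2.2300  v^+=-2.9146  a^+=-5.9209
step 2: x_pred=-0.9832  r=2.4532  x^+=0.2287  v^+=-5.0197  a^+=-3.6908
step 3: x_pred=-3.8882  r=-1.2818  x^+=-4.5214  v^+=-8.3975  a^+=-4.8561
step 4: x_pred=-11.1214  r=8.4114  x^+=-6.9662  v^+=-5.4214  a^+=2.7907
step 5: x_pred=-9.9365  r=7.2465  x^+=-6.3567  v^+=1.7455  a^+=9.3784
step 6: x_pred=-3.1621  r=4.3521  x^+=-1.0122  v^+=11.1334  a^+=13.3349
step 7: x_pred=9.2402  r=-9.9902  x^+=4.3050  v^+=12.5931  a^+=4.2528
step 8: x_pred=13.5428  r=-10.8228  x^+=8.1963  v^+=7.4469  a^+=-5.5860

x_post = 8.1963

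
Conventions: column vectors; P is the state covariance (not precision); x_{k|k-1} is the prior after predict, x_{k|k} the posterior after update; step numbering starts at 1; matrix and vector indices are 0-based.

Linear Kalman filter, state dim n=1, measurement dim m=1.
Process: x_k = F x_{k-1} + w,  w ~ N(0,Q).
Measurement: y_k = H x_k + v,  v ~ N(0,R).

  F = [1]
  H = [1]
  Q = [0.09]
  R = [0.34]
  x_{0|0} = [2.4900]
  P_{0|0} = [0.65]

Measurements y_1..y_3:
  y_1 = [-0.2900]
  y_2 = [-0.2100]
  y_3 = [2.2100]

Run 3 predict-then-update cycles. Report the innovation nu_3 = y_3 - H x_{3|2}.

innov = [2.0122]

step 1: x^-=[2.4900]  P^-=[0.7400]  S=[1.0800]  K=[0.6852]  nu=[-2.7800]  x^+=[0.5852]  P^+=[0.2330]
step 2: x^-=[0.5852]  P^-=[0.3230]  S=[0.6630]  K=[0.4872]  nu=[-0.7952]  x^+=[0.1978]  P^+=[0.1656]
step 3: x^-=[0.1978]  P^-=[0.2556]  S=[0.5956]  K=[0.4292]  nu=[2.0122]  x^+=[1.0614]  P^+=[0.1459]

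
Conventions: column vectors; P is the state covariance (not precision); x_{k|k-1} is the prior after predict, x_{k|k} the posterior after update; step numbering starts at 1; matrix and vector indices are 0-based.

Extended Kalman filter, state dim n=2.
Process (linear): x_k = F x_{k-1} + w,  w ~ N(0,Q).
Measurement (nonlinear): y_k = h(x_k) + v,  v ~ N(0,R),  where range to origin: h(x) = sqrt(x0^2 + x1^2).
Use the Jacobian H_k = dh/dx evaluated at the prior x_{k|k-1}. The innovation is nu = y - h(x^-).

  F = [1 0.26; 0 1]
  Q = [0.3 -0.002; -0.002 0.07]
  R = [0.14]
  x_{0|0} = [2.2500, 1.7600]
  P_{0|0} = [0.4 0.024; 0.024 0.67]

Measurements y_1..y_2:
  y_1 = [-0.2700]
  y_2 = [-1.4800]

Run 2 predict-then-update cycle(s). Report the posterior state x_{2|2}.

step 1: x^-=[2.7076, 1.7600]  P^-=[0.7578 0.1962; 0.1962 0.7400]  H_jac=[0.8384 0.5450]  S=[1.0718]  K=[0.6925; 0.5298]  nu=[-3.4993]  x^+=[0.2841, -0.0938]  P^+=[0.2437 -0.1970; -0.1970 0.4392]
step 2: x^-=[0.2597, -0.0938]  P^-=[0.4709 -0.0848; -0.0848 0.5092]  H_jac=[0.9405 -0.3398]  S=[0.6696]  K=[0.7046; -0.3775]  nu=[-1.7562]  x^+=[-0.9776, 0.5692]  P^+=[0.1386 0.0933; 0.0933 0.4138]

x_post = [-0.9776, 0.5692]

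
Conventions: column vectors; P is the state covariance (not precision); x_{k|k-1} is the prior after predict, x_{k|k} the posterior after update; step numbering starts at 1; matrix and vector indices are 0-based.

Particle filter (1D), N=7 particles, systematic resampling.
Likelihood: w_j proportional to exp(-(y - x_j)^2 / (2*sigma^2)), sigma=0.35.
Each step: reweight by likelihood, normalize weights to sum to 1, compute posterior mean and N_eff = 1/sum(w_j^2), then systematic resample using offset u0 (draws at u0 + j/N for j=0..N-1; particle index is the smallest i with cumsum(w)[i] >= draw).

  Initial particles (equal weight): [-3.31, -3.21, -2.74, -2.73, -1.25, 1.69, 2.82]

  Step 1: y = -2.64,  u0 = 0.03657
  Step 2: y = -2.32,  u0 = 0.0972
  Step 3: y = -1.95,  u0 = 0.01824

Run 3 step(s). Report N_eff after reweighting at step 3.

N_eff = 6.9930

step 1: w=[0.0680, 0.1128, 0.4079, 0.4111, 0.0002, 0.0000, 0.0000]  mean=-2.8274  Neff=2.8349  idx=[0, 1, 2, 2, 3, 3, 3]
step 2: w=[0.0072, 0.0155, 0.1915, 0.1915, 0.1981, 0.1981, 0.1981]  mean=-2.7455  Neff=5.2257  idx=[2, 3, 3, 4, 5, 6, 6]
step 3: w=[0.1377, 0.1377, 0.1377, 0.1468, 0.1468, 0.1468, 0.1468]  mean=-2.7341  Neff=6.9930  idx=[0, 1, 2, 3, 4, 5, 6]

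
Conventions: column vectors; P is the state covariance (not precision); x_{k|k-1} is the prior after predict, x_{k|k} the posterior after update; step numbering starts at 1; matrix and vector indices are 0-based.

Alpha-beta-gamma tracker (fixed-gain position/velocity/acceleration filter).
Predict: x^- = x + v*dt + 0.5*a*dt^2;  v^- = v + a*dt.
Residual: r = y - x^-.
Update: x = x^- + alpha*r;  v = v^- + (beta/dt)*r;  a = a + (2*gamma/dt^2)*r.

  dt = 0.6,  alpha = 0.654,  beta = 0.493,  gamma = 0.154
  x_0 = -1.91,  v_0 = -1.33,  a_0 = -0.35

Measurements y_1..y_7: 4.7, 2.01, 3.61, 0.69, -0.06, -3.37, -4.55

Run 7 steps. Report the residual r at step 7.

step 1: x_pred=-2.7710  r=7.4710  x^+=2.1150  v^+=4.5987  a^+=6.0419
step 2: x_pred=5.9618  r=-3.9518  x^+=3.3773  v^+=4.9767  a^+=2.6609
step 3: x_pred=6.8423  r=-3.2323  x^+=4.7284  v^+=3.9174  a^+=-0.1045
step 4: x_pred=7.0600  r=-6.3700  x^+=2.8940  v^+=-1.3793  a^+=-5.5544
step 5: x_pred=1.0666  r=-1.1266  x^+=0.3298  v^+=-5.6377  a^+=-6.5183
step 6: x_pred=-4.2261  r=0.8561  x^+=-3.6662  v^+=-8.8453  a^+=-5.7859
step 7: x_pred=-10.0148  r=5.4648  x^+=-6.4408  v^+=-7.8265  a^+=-1.1104

resid = 5.4648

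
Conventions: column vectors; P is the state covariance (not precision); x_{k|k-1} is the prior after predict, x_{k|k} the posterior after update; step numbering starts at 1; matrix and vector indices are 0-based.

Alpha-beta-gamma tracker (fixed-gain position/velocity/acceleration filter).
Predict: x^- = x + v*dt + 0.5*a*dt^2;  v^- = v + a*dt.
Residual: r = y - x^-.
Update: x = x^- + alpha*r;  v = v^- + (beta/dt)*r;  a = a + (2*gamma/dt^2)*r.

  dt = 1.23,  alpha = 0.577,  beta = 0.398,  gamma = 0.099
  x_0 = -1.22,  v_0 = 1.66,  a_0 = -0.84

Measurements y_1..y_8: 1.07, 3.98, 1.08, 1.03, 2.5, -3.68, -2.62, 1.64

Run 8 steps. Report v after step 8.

step 1: x_pred=0.1864  r=0.8836  x^+=0.6962  v^+=0.9127  a^+=-0.7244
step 2: x_pred=1.2709  r=2.7091  x^+=2.8341  v^+=0.8984  a^+=-0.3698
step 3: x_pred=3.6593  r=-2.5793  x^+=2.1710  v^+=-0.3911  a^+=-0.7074
step 4: x_pred=1.1549  r=-0.1249  x^+=1.0828  v^+=-1.3016  a^+=-0.7237
step 5: x_pred=-1.0656  r=3.5656  x^+=0.9918  v^+=-1.0380  a^+=-0.2571
step 6: x_pred=-0.4795  r=-3.2005  x^+=-2.3262  v^+=-2.3898  a^+=-0.6759
step 7: x_pred=-5.7770  r=3.1570  x^+=-3.9554  v^+=-2.1997  a^+=-0.2628
step 8: x_pred=-6.8598  r=8.4998  x^+=-1.9554  v^+=0.2274  a^+=0.8496

v_post = 0.2274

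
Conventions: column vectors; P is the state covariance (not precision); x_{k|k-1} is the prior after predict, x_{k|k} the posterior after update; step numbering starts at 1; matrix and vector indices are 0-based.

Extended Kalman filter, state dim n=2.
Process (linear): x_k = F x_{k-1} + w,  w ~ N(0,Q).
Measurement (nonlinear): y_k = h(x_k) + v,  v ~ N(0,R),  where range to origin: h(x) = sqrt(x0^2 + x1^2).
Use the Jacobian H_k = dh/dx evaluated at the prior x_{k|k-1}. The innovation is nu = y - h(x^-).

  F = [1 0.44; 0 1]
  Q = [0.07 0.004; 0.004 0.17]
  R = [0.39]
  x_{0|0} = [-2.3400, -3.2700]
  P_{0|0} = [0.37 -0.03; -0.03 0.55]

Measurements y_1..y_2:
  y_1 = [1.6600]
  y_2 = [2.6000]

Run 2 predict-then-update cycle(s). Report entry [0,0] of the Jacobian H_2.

H_jac[0,0] = -0.8904

step 1: x^-=[-3.7788, -3.2700]  P^-=[0.5201 0.2160; 0.2160 0.7200]  H_jac=[-0.7562 -0.6544]  S=[1.2094]  K=[-0.4420; -0.5246]  nu=[-3.3372]  x^+=[-2.3036, -1.5193]  P^+=[0.2838 -0.0645; -0.0645 0.3872]
step 2: x^-=[-2.9721, -1.5193]  P^-=[0.3720 0.1099; 0.1099 0.5572]  H_jac=[-0.8904 -0.4552]  S=[0.8894]  K=[-0.4286; -0.3951]  nu=[-0.7379]  x^+=[-2.6558, -1.2277]  P^+=[0.2086 -0.0408; -0.0408 0.4183]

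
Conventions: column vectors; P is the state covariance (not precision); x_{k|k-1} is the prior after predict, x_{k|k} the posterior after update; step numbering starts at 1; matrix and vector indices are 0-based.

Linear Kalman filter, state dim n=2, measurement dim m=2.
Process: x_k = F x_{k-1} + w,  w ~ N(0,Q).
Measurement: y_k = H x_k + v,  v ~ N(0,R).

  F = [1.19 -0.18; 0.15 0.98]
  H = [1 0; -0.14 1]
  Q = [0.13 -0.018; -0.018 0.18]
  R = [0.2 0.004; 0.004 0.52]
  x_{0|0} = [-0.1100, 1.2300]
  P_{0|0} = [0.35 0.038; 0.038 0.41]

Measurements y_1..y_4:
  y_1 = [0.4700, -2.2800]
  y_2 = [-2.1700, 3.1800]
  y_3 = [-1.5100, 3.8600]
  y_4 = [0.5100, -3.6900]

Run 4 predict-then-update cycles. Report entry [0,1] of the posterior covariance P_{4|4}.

step 1: x^-=[-0.3523, 1.1889]  P^-=[0.6226 0.0154; 0.0154 0.5928]  S=[0.8226 -0.0677; -0.0677 1.1207]  K=[0.7554 -0.0184; 0.0625 0.5308]  nu=[0.8223, -3.5182]  x^+=[0.3334, -0.6273]  P^+=[0.1510 0.0146; 0.0146 0.2783]
step 2: x^-=[0.5097, -0.5647]  P^-=[0.3466 -0.0235; -0.0235 0.4550]  S=[0.5466 -0.0680; -0.0680 0.9884]  K=[0.6304 -0.0295; 0.0148 0.4647]  nu=[-2.6797, 3.8161]  x^+=[-1.2922, 1.1688]  P^+=[0.1260 0.0048; 0.0048 0.2424]
step 3: x^-=[-1.7481, 0.9516]  P^-=[0.3142 -0.0328; -0.0328 0.4170]  S=[0.5142 -0.0728; -0.0728 0.9524]  K=[0.6062 -0.0343; -0.0011 0.4426]  nu=[0.2381, 2.6636]  x^+=[-1.6951, 2.1304]  P^+=[0.1211 0.0015; 0.0015 0.2304]
step 4: x^-=[-2.4006, 1.8335]  P^-=[0.3083 -0.0353; -0.0353 0.4044]  S=[0.5083 -0.0744; -0.0744 0.9403]  K=[0.6013 -0.0358; -0.0057 0.4349]  nu=[2.9106, -5.8596]  x^+=[-0.4407, -0.7313]  P^+=[0.1201 0.0006; 0.0006 0.2262]

P_post[0,1] = 0.0006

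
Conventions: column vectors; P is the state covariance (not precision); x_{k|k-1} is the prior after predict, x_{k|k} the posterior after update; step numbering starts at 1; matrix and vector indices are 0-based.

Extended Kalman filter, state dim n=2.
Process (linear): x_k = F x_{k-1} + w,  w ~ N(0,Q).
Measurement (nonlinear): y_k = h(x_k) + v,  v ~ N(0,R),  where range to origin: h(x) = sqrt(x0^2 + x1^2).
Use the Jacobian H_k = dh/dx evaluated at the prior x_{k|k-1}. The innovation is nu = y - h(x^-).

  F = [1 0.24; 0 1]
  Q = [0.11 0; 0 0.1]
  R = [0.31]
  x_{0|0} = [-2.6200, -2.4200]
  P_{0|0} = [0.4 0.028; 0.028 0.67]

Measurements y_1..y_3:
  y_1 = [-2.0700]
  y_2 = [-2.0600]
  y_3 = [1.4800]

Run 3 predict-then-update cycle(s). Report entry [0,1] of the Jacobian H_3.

H_jac[0,1] = -0.9784

step 1: x^-=[-3.2008, -2.4200]  P^-=[0.5620 0.1888; 0.1888 0.7700]  H_jac=[-0.7977 -0.6031]  S=[1.1293]  K=[-0.4978; -0.5446]  nu=[-6.0827]  x^+=[-0.1728, 0.8923]  P^+=[0.2822 -0.1173; -0.1173 0.4351]
step 2: x^-=[0.0413, 0.8923]  P^-=[0.3609 -0.0129; -0.0129 0.5351]  H_jac=[0.0463 0.9989]  S=[0.8435]  K=[0.0045; 0.6330]  nu=[-2.9533]  x^+=[0.0280, -0.9770]  P^+=[0.3609 -0.0153; -0.0153 0.1971]
step 3: x^-=[-0.2065, -0.9770]  P^-=[0.4749 0.0320; 0.0320 0.2971]  H_jac=[-0.2067 -0.9784]  S=[0.6277]  K=[-0.2063; -0.4737]  nu=[0.4814]  x^+=[-0.3058, -1.2051]  P^+=[0.4482 -0.0293; -0.0293 0.1563]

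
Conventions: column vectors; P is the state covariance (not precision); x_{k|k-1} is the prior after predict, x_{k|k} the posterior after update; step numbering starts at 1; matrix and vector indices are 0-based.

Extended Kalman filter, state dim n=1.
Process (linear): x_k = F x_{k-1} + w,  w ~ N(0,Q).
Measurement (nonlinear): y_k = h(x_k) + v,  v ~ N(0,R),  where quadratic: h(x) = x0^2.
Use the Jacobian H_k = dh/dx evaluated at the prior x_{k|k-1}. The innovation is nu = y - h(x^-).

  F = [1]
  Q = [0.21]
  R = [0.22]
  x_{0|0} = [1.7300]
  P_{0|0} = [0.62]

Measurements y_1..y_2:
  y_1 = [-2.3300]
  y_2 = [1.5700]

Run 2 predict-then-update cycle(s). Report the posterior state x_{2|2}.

x_post = [0.8104]

step 1: x^-=[1.7300]  P^-=[0.8300]  H_jac=[3.4600]  S=[10.1564]  K=[0.2828]  nu=[-5.3229]  x^+=[0.2249]  P^+=[0.0180]
step 2: x^-=[0.2249]  P^-=[0.2280]  H_jac=[0.4498]  S=[0.2661]  K=[0.3853]  nu=[1.5194]  x^+=[0.8104]  P^+=[0.1885]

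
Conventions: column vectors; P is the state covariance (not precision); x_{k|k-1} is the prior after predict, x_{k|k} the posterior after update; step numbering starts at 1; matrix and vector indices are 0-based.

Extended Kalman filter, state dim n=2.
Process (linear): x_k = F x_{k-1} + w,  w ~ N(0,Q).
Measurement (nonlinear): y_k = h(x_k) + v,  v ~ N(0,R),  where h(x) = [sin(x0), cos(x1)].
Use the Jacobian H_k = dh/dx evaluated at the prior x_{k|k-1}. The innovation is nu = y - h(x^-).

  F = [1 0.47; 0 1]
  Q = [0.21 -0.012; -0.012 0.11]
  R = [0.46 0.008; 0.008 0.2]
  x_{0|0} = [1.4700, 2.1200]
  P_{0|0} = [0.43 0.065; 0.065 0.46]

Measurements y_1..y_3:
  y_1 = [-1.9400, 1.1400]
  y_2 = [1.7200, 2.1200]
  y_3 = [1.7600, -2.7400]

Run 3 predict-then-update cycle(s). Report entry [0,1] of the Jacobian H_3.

H_jac[0,1] = 0.0000

step 1: x^-=[2.4664, 2.1200]  P^-=[0.8027 0.2692; 0.2692 0.5700]  H_jac=[-0.7806 0.0000; 0.0000 -0.8529]  S=[0.9491 0.1872; 0.1872 0.6147]  K=[-0.6240 -0.1835; -0.0696 -0.7698]  nu=[-2.5650, 1.6620]  x^+=[3.7620, 1.0191]  P^+=[0.3696 0.0489; 0.0489 0.1811]
step 2: x^-=[4.2410, 1.0191]  P^-=[0.6656 0.1220; 0.1220 0.2911]  H_jac=[-0.4541 0.0000; 0.0000 -0.8516]  S=[0.5973 0.0552; 0.0552 0.4112]  K=[-0.4888 -0.1871; -0.0375 -0.5980]  nu=[2.6109, 1.5958]  x^+=[2.6662, -0.0332]  P^+=[0.4984 0.0485; 0.0485 0.1408]
step 3: x^-=[2.6506, -0.0332]  P^-=[0.7851 0.1027; 0.1027 0.2508]  H_jac=[-0.8819 0.0000; 0.0000 0.0332]  S=[1.0706 0.0050; 0.0050 0.2003]  K=[-0.6469 0.0332; -0.0848 0.0437]  nu=[1.2885, -3.7394]  x^+=[1.6931, -0.3059]  P^+=[0.3371 0.0438; 0.0438 0.2427]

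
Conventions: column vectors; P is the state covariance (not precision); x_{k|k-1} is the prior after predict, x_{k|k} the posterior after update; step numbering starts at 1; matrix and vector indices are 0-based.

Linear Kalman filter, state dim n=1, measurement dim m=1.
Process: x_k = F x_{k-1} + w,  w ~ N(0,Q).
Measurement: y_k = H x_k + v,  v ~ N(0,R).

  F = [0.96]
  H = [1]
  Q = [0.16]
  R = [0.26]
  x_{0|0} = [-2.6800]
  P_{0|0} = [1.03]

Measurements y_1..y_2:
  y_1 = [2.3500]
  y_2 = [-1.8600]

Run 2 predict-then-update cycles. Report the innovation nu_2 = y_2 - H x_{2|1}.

step 1: x^-=[-2.5728]  P^-=[1.1092]  S=[1.3692]  K=[0.8101]  nu=[4.9228]  x^+=[1.4152]  P^+=[0.2106]
step 2: x^-=[1.3586]  P^-=[0.3541]  S=[0.6141]  K=[0.5766]  nu=[-3.2186]  x^+=[-0.4973]  P^+=[0.1499]

innov = [-3.2186]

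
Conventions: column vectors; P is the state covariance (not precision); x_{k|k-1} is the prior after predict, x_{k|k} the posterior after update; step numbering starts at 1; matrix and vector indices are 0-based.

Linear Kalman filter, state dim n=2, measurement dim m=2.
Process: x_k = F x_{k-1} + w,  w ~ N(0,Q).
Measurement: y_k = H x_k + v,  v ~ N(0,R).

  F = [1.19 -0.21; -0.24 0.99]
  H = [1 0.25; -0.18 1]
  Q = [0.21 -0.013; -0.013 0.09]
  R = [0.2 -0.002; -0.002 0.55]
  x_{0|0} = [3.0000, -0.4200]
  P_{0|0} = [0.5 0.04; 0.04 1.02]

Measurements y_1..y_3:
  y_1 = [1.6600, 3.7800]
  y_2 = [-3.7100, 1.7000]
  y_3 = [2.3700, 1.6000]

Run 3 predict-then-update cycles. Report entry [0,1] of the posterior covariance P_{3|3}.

P_post[0,1] = -0.0612

step 1: x^-=[3.6582, -1.1358]  P^-=[0.9430 -0.3187; -0.3187 1.0995]  S=[1.0524 -0.2012; -0.2012 1.7948]  K=[0.7852 -0.1841; 0.0834 0.6539]  nu=[-1.7143, 5.5743]  x^+=[1.2859, 2.3664]  P^+=[0.1752 -0.0713; -0.0713 0.3467]
step 2: x^-=[1.0333, 2.0341]  P^-=[0.5091 -0.2227; -0.2227 0.4737]  S=[0.6273 -0.1879; -0.1879 1.1204]  K=[0.6725 -0.1678; -0.0304 0.4535]  nu=[-5.2518, -0.1481]  x^+=[-2.4736, 2.1265]  P^+=[0.1514 -0.0664; -0.0664 0.2375]
step 3: x^-=[-3.3902, 2.6989]  P^-=[0.4681 -0.1872; -0.1872 0.3631]  S=[0.5972 -0.1742; -0.1742 0.9956]  K=[0.6596 -0.1572; -0.0476 0.3902]  nu=[5.0854, -1.7092]  x^+=[0.2328, 1.7901]  P^+=[0.1475 -0.0612; -0.0612 0.2037]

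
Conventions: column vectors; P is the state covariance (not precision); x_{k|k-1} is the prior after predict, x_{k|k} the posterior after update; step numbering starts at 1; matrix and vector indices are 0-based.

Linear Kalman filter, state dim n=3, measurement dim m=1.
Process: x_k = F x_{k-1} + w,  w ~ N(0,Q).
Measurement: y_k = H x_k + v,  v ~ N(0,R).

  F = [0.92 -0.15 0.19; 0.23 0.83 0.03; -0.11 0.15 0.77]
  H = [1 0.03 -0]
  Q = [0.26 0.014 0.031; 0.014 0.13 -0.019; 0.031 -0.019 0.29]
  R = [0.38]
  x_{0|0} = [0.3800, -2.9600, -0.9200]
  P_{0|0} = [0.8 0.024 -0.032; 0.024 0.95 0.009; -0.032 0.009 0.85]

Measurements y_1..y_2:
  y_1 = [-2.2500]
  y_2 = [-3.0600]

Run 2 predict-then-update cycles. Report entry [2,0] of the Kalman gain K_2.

step 1: x^-=[0.6188, -2.3970, -1.1942]  P^-=[0.9709 0.0864 0.0339; 0.0864 0.8367 0.0975; 0.0339 0.0975 0.8317]  S=[1.3568]  K=[0.7175; 0.0822; 0.0272]  nu=[-2.7969]  x^+=[-1.3879, -2.6269, -1.2702]  P^+=[0.2724 0.0064 0.0075; 0.0064 0.8275 0.0945; 0.0075 0.0945 0.8307]
step 2: x^-=[-1.1241, -2.5377, -1.2194]  P^-=[0.5347 -0.0070 0.1043; -0.0070 0.7225 0.1581; 0.1043 0.1581 0.8248]  S=[0.9149]  K=[0.5842; 0.0161; 0.1191]  nu=[-1.8597]  x^+=[-2.2105, -2.5676, -1.4410]  P^+=[0.2225 -0.0156 0.0406; -0.0156 0.7223 0.1563; 0.0406 0.1563 0.8118]

K[2,0] = 0.1191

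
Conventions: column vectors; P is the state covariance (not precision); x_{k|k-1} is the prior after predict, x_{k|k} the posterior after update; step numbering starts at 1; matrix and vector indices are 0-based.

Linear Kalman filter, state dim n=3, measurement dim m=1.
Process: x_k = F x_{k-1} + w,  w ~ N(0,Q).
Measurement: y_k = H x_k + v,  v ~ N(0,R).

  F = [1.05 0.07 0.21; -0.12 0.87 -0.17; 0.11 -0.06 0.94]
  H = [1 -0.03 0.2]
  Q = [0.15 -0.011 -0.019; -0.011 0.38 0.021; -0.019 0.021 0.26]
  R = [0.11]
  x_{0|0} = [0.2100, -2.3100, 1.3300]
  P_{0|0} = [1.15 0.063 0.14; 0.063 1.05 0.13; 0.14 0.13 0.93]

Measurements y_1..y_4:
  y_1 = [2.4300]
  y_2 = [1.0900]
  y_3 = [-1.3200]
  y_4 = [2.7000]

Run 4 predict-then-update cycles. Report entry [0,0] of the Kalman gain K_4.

K[0,0] = 0.6119

step 1: x^-=[0.3381, -2.2610, 1.4119]  P^-=[1.5389 -0.0744 0.4378; -0.0744 1.1723 -0.1019; 0.4378 -0.1019 1.1129]  S=[1.8753]  K=[0.8685; -0.0693; 0.3538]  nu=[1.7417]  x^+=[1.8508, -2.3817, 2.0281]  P^+=[0.1244 0.0385 -0.1384; 0.0385 1.1633 -0.0559; -0.1384 -0.0559 0.8782]
step 2: x^-=[2.2025, -2.6390, 2.2529]  P^-=[0.2745 0.0663 0.0189; 0.0663 1.2905 -0.2058; 0.0189 -0.2058 1.0188]  S=[0.4325]  K=[0.6389; -0.0315; 0.5292]  nu=[-1.6422]  x^+=[1.1533, -2.5873, 1.3839]  P^+=[0.0980 0.0750 -0.1273; 0.0750 1.2901 -0.1986; -0.1273 -0.1986 0.8977]
step 3: x^-=[1.3204, -2.6246, 1.5829]  P^-=[0.2530 0.0830 0.0208; 0.0830 1.4217 -0.3311; 0.0208 -0.3311 1.0541]  S=[0.4137]  K=[0.6155; -0.0625; 0.5839]  nu=[-3.0358]  x^+=[-0.5480, -2.4350, -0.1896]  P^+=[0.0962 0.0989 -0.1279; 0.0989 1.4201 -0.3160; -0.1279 -0.3160 0.9131]
step 4: x^-=[-0.7857, -2.0204, -0.0924]  P^-=[0.2522 0.0924 0.0150; 0.0924 1.5503 -0.4350; 0.0150 -0.4350 1.0810]  S=[0.4125]  K=[0.6119; -0.0997; 0.5920]  nu=[3.4436]  x^+=[1.3215, -2.3637, 1.9462]  P^+=[0.0977 0.1175 -0.1345; 0.1175 1.5462 -0.4106; -0.1345 -0.4106 0.9364]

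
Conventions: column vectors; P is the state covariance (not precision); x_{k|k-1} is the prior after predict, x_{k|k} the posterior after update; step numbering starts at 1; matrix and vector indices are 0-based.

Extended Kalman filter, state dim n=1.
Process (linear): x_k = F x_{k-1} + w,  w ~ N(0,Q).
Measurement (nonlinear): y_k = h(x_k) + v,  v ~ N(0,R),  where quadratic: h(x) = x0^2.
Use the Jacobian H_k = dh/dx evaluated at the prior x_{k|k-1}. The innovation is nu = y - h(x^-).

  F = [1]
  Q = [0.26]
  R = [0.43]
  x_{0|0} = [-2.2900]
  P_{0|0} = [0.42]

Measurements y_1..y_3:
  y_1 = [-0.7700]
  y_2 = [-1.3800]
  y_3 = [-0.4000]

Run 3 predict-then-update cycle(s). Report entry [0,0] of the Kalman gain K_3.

K[0,0] = -0.2194

step 1: x^-=[-2.2900]  P^-=[0.6800]  H_jac=[-4.5800]  S=[14.6940]  K=[-0.2120]  nu=[-6.0141]  x^+=[-1.0153]  P^+=[0.0199]
step 2: x^-=[-1.0153]  P^-=[0.2799]  H_jac=[-2.0306]  S=[1.5841]  K=[-0.3588]  nu=[-2.4108]  x^+=[-0.1503]  P^+=[0.0760]
step 3: x^-=[-0.1503]  P^-=[0.3360]  H_jac=[-0.3006]  S=[0.4604]  K=[-0.2194]  nu=[-0.4226]  x^+=[-0.0576]  P^+=[0.3138]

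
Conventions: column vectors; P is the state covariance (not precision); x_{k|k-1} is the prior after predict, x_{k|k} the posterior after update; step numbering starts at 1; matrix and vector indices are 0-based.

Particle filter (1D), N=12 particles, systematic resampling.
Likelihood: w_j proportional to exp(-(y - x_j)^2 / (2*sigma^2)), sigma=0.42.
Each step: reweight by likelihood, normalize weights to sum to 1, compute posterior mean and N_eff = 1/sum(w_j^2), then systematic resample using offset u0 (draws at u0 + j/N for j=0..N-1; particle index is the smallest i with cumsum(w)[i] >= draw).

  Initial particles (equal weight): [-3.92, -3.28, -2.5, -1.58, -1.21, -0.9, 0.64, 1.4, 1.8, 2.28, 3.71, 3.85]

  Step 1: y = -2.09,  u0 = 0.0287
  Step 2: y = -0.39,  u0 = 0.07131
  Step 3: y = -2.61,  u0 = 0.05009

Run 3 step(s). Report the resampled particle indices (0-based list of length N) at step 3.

resampled_idx = [0, 0, 1, 1, 1, 2, 2, 2, 3, 3, 5, 10]

step 1: w=[0.0001, 0.0145, 0.4980, 0.3837, 0.0893, 0.0145, 0.0000, 0.0000, 0.0000, 0.0000, 0.0000, 0.0000]  mean=-2.0200  Neff=2.4777  idx=[2, 2, 2, 2, 2, 2, 3, 3, 3, 3, 3, 4]
step 2: w=[0.0000, 0.0000, 0.0000, 0.0000, 0.0000, 0.0000, 0.0756, 0.0756, 0.0756, 0.0756, 0.0756, 0.6221]  mean=-1.3499  Neff=2.4066  idx=[6, 8, 9, 10, 11, 11, 11, 11, 11, 11, 11, 11]
step 3: w=[0.2162, 0.2162, 0.2162, 0.2162, 0.0169, 0.0169, 0.0169, 0.0169, 0.0169, 0.0169, 0.0169, 0.0169]  mean=-1.5300  Neff=5.2844  idx=[0, 0, 1, 1, 1, 2, 2, 2, 3, 3, 5, 10]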